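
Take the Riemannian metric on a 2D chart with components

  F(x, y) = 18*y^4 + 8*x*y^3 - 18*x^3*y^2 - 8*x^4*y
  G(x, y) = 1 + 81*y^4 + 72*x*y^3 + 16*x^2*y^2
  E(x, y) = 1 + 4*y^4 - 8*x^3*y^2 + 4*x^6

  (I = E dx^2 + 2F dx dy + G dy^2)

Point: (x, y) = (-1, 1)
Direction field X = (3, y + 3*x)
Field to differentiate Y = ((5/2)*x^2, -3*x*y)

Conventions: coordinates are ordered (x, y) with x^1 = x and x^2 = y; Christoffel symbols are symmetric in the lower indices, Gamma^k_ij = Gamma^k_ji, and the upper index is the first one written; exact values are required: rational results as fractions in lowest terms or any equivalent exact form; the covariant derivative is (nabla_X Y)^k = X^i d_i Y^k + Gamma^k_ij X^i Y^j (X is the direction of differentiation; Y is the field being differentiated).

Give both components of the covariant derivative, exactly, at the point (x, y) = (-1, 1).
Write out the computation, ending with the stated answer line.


E = 17, F = 20, G = 26 at the point
E_x = -48, E_y = 32, F_x = -14, F_y = 76, G_x = 40, G_y = 140
EG - F^2 = 42;  g^inv = (1/42) * [[26, -20], [-20, 17]]
first-kind symbols [ij,l] = (1/2)(d_i g_jl + d_j g_il - d_l g_ij): [xx,x] = E_x/2 = -24, [xx,y] = F_x - E_y/2 = -30, [xy,x] = E_y/2 = 16, [xy,y] = G_x/2 = 20, [yy,x] = F_y - G_x/2 = 56, [yy,y] = G_y/2 = 70
Gamma^x_ij = (G*[ij,x] - F*[ij,y])/(EG - F^2), Gamma^y_ij = (E*[ij,y] - F*[ij,x])/(EG - F^2)
Gamma_xxx = -4/7, Gamma_xxy = 8/21, Gamma_xyy = 4/3, Gamma_yxx = -5/7, Gamma_yxy = 10/21, Gamma_yyy = 5/3
X = (3, -2), Y = (5/2, 3) at the point

Answer: (nabla_X Y)^x = -541/21, (nabla_X Y)^y = -1195/42


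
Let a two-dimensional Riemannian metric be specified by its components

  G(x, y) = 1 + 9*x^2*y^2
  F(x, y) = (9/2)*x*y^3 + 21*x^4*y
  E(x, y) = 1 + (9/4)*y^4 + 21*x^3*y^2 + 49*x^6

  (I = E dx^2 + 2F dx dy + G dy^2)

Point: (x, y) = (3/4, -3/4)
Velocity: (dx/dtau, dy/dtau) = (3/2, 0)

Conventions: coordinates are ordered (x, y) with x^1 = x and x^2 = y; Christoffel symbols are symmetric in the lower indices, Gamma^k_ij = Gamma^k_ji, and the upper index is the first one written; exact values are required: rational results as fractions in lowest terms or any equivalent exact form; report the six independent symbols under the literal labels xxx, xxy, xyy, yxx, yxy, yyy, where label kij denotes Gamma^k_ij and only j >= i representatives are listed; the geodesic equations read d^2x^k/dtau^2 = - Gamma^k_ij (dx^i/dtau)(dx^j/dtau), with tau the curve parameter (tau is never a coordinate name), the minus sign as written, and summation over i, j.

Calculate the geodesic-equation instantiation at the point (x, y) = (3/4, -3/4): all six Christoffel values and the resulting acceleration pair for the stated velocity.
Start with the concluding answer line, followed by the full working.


Answer: Gamma_xxx = 26244/10687, Gamma_xxy = -34992/74809, Gamma_xyy = 34992/74809, Gamma_yxx = -11664/10687, Gamma_yxy = 15552/74809, Gamma_yyy = -15552/74809; accelerations (d^2x/dtau^2, d^2y/dtau^2) = (-59049/10687, 26244/10687)

E = 63145/4096, F = -6561/1024, G = 985/256 at the point
E_x = 45927/512, E_y = -2187/128, F_x = -3645/128, F_y = 3159/256, G_x = 243/32, G_y = -243/32
EG - F^2 = 74809/4096;  g^inv = (4096/74809) * [[985/256, 6561/1024], [6561/1024, 63145/4096]]
first-kind symbols [ij,l] = (1/2)(d_i g_jl + d_j g_il - d_l g_ij): [xx,x] = E_x/2 = 45927/1024, [xx,y] = F_x - E_y/2 = -5103/256, [xy,x] = E_y/2 = -2187/256, [xy,y] = G_x/2 = 243/64, [yy,x] = F_y - G_x/2 = 2187/256, [yy,y] = G_y/2 = -243/64
Gamma^x_ij = (G*[ij,x] - F*[ij,y])/(EG - F^2), Gamma^y_ij = (E*[ij,y] - F*[ij,x])/(EG - F^2)
Gamma_xxx = 26244/10687, Gamma_xxy = -34992/74809, Gamma_xyy = 34992/74809, Gamma_yxx = -11664/10687, Gamma_yxy = 15552/74809, Gamma_yyy = -15552/74809
d^2x/dtau^2 = -(Gamma_xxx*(3/2)^2 + 2*Gamma_xxy*(3/2)*(0) + Gamma_xyy*(0)^2) = -59049/10687
d^2y/dtau^2 = -(Gamma_yxx*(3/2)^2 + 2*Gamma_yxy*(3/2)*(0) + Gamma_yyy*(0)^2) = 26244/10687


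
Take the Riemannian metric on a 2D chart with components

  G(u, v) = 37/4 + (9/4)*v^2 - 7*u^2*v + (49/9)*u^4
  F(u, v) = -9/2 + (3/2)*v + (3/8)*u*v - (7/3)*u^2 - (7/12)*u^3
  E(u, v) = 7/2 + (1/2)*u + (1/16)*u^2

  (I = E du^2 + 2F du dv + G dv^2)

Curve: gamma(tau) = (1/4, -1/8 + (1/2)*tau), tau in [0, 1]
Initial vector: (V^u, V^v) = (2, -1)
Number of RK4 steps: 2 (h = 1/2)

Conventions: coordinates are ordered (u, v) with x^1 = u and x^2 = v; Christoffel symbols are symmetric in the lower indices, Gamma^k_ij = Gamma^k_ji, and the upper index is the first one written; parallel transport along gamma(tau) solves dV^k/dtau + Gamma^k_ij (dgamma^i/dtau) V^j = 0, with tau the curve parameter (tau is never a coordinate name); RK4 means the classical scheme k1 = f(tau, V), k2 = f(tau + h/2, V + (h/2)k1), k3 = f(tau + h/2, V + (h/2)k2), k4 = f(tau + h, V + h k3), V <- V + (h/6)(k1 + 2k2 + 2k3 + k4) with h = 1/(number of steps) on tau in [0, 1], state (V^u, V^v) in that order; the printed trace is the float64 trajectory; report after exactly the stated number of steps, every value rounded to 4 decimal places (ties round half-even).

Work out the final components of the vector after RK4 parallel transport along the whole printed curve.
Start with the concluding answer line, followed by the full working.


Answer: V^u = 2.4974, V^v = -0.7547

gamma'(tau) = (0, 1/2); f(tau, V)^k = -Gamma^k_ij(gamma(tau)) gamma'^i(tau) V^j; h = 1/2; intermediate values shown to 6 dp
curve data and Christoffel symbols at the stage parameters:
  tau = 0.000000: gamma = (0.250000, -0.125000), gamma' = (0.000000, 0.500000); Gamma_uuu = -0.378098, Gamma_uuv = 0.181379, Gamma_uvv = 0.850504, Gamma_vuu = -0.337382, Gamma_vuv = 0.135596, Gamma_vvv = 0.387613
  tau = 0.250000: gamma = (0.250000, 0.000000), gamma' = (0.000000, 0.500000); Gamma_uuu = -0.290349, Gamma_uuv = 0.066131, Gamma_uvv = 1.017067, Gamma_vuu = -0.283413, Gamma_vuv = 0.051555, Gamma_vvv = 0.487058
  tau = 0.500000: gamma = (0.250000, 0.125000), gamma' = (0.000000, 0.500000); Gamma_uuu = -0.220066, Gamma_uuv = -0.015787, Gamma_uvv = 1.127769, Gamma_vuu = -0.238844, Gamma_vuv = -0.012857, Gamma_vvv = 0.549900
  tau = 0.750000: gamma = (0.250000, 0.250000), gamma' = (0.000000, 0.500000); Gamma_uuu = -0.163775, Gamma_uuv = -0.072763, Gamma_uvv = 1.200518, Gamma_vuu = -0.202032, Gamma_vuv = -0.062035, Gamma_vvv = 0.586268
  tau = 1.000000: gamma = (0.250000, 0.375000), gamma' = (0.000000, 0.500000); Gamma_uuu = -0.118606, Gamma_uuv = -0.111204, Gamma_uvv = 1.248076, Gamma_vuu = -0.171552, Gamma_vuv = -0.099463, Gamma_vvv = 0.603676
step 0: V^u = 2.0000, V^v = -1.0000
step 1: k1 = (0.243873, 0.058210), k2 = (0.432986, 0.186859), k3 = (0.415067, 0.177808), k4 = (0.531178, 0.264698); V <- V + (h/6)(k1 + 2k2 + 2k3 + k4): V^u = 2.2059, V^v = -0.9123
step 2: k1 = (0.531852, 0.265022), k2 = (0.592947, 0.320554), k3 = (0.585169, 0.316959), k4 = (0.609344, 0.351790); V <- V + (h/6)(k1 + 2k2 + 2k3 + k4): V^u = 2.4974, V^v = -0.7547


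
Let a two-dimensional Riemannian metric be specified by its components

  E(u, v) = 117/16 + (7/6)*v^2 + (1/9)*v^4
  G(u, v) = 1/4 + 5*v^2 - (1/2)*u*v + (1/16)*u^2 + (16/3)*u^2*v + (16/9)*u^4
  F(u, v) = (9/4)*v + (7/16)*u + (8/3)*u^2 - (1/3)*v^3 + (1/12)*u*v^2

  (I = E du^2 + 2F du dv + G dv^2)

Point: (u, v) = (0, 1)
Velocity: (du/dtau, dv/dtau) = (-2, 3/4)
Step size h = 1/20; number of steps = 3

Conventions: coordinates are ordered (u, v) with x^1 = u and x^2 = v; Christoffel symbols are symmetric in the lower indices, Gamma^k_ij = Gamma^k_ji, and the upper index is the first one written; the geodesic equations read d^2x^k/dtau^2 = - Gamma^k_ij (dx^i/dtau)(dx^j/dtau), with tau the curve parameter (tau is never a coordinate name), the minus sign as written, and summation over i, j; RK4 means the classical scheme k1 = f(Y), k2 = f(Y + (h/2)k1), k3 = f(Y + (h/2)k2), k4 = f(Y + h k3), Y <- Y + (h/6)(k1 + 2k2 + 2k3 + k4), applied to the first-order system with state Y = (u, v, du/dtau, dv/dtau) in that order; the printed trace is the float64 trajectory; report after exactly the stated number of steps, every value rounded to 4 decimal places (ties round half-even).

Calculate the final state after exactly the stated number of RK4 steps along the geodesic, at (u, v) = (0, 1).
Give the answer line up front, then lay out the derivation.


Answer: u = -0.2957, v = 1.1117, du/dtau = -1.9446, dv/dtau = 0.7426

f(Y) = (du/dtau, dv/dtau, -Gamma^u_ij Y'^i Y'^j, -Gamma^v_ij Y'^i Y'^j) with the Gammas evaluated at the stage position; h = 0.050000; intermediate values shown to 6 dp
step 0: u = 0.0000, v = 1.0000, du/dtau = -2.0000, dv/dtau = 0.7500
step 1:
  k1: at (u, v) = (0.000000, 1.000000), (du/dtau, dv/dtau) = (-2.000000, 0.750000); Gamma_uuu = 0.040163, Gamma_uuv = 0.187586, Gamma_uvv = -0.041239, Gamma_vuu = -0.180007, Gamma_vuv = -0.116103, Gamma_vvv = 0.967436; k1 = (-2.000000, 0.750000, 0.425303, -0.172465)
  k2: at (u, v) = (-0.050000, 1.018750), (du/dtau, dv/dtau) = (-1.989367, 0.745688); Gamma_uuu = 0.051286, Gamma_uuv = 0.201913, Gamma_uvv = -0.007341, Gamma_vuu = -0.230841, Gamma_vuv = -0.167499, Gamma_vvv = 0.935846; k2 = (-1.989367, 0.745688, 0.400168, -0.103757)
  k3: at (u, v) = (-0.049734, 1.018642), (du/dtau, dv/dtau) = (-1.989996, 0.747406); Gamma_uuu = 0.051230, Gamma_uuv = 0.201837, Gamma_uvv = -0.007519, Gamma_vuu = -0.230587, Gamma_vuv = -0.167234, Gamma_vvv = 0.936022; k3 = (-1.989996, 0.747406, 0.401724, -0.107199)
  k4: at (u, v) = (-0.099500, 1.037370), (du/dtau, dv/dtau) = (-1.979914, 0.744640); Gamma_uuu = 0.061318, Gamma_uuv = 0.215684, Gamma_uvv = 0.025973, Gamma_vuu = -0.275458, Gamma_vuv = -0.215604, Gamma_vvv = 0.904143; k4 = (-1.979914, 0.744640, 0.381205, -0.057267)
  Y <- Y + (h/6)(k1 + 2k2 + 2k3 + k4): u = -0.0995, v = 1.0373, du/dtau = -1.9799, dv/dtau = 0.7446
step 2:
  k1: at (u, v) = (-0.099489, 1.037340), (du/dtau, dv/dtau) = (-1.979914, 0.744570); Gamma_uuu = 0.061317, Gamma_uuv = 0.215678, Gamma_uvv = 0.025969, Gamma_vuu = -0.275453, Gamma_vuv = -0.215598, Gamma_vvv = 0.904169; k1 = (-1.979914, 0.744570, 0.381136, -0.057125)
  k2: at (u, v) = (-0.148987, 1.055954), (du/dtau, dv/dtau) = (-1.970386, 0.743142); Gamma_uuu = 0.070546, Gamma_uuv = 0.229232, Gamma_uvv = 0.059477, Gamma_vuu = -0.314418, Gamma_vuv = -0.261018, Gamma_vvv = 0.872046; k2 = (-1.970386, 0.743142, 0.364580, -0.025296)
  k3: at (u, v) = (-0.148748, 1.055919), (du/dtau, dv/dtau) = (-1.970800, 0.743937); Gamma_uuu = 0.070501, Gamma_uuv = 0.229174, Gamma_uvv = 0.059310, Gamma_vuu = -0.314229, Gamma_vuv = -0.260794, Gamma_vvv = 0.872163; k3 = (-1.970800, 0.743937, 0.365353, -0.026937)
  k4: at (u, v) = (-0.198029, 1.074537), (du/dtau, dv/dtau) = (-1.961647, 0.743223); Gamma_uuu = 0.079033, Gamma_uuv = 0.242636, Gamma_uvv = 0.093270, Gamma_vuu = -0.347525, Gamma_vuv = -0.303407, Gamma_vvv = 0.839684; k4 = (-1.961647, 0.743223, 0.351853, -0.011225)
  Y <- Y + (h/6)(k1 + 2k2 + 2k3 + k4): u = -0.1980, v = 1.0745, du/dtau = -1.9616, dv/dtau = 0.7431
step 3:
  k1: at (u, v) = (-0.198021, 1.074523), (du/dtau, dv/dtau) = (-1.961640, 0.743129); Gamma_uuu = 0.079033, Gamma_uuv = 0.242633, Gamma_uvv = 0.093266, Gamma_vuu = -0.347525, Gamma_vuv = -0.303403, Gamma_vvv = 0.839697; k1 = (-1.961640, 0.743129, 0.351772, -0.011004)
  k2: at (u, v) = (-0.247062, 1.093101), (du/dtau, dv/dtau) = (-1.952846, 0.742854); Gamma_uuu = 0.086986, Gamma_uuv = 0.256139, Gamma_uvv = 0.128059, Gamma_vuu = -0.375399, Gamma_vuv = -0.343287, Gamma_vvv = 0.806906; k2 = (-1.952846, 0.742854, 0.340755, -0.009652)
  k3: at (u, v) = (-0.246843, 1.093095), (du/dtau, dv/dtau) = (-1.953122, 0.742888); Gamma_uuu = 0.086945, Gamma_uuv = 0.256086, Gamma_uvv = 0.127895, Gamma_vuu = -0.375256, Gamma_vuv = -0.343092, Gamma_vvv = 0.807006; k3 = (-1.953122, 0.742888, 0.340885, -0.009510)
  k4: at (u, v) = (-0.295678, 1.111668), (du/dtau, dv/dtau) = (-1.944596, 0.742654); Gamma_uuu = 0.094417, Gamma_uuv = 0.269762, Gamma_uvv = 0.163907, Gamma_vuu = -0.398071, Gamma_vuv = -0.380371, Gamma_vvv = 0.773895; k4 = (-1.944596, 0.742654, 0.331726, -0.020180)
  Y <- Y + (h/6)(k1 + 2k2 + 2k3 + k4): u = -0.2957, v = 1.1117, du/dtau = -1.9446, dv/dtau = 0.7426


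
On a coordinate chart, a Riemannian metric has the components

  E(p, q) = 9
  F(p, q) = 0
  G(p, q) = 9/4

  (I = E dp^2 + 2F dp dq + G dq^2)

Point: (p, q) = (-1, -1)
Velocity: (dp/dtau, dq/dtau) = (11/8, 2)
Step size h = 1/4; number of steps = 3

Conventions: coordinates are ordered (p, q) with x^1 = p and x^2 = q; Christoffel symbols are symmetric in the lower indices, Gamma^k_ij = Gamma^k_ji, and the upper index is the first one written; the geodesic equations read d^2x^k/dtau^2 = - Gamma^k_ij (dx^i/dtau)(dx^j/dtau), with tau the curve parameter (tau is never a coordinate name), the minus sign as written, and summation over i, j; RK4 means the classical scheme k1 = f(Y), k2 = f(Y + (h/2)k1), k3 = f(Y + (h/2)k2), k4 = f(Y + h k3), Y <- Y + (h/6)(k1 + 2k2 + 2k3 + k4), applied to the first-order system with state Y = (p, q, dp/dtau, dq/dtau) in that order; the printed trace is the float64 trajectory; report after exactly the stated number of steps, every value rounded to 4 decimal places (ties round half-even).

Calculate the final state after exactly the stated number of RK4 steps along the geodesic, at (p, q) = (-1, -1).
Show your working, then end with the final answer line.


f(Y) = (dp/dtau, dq/dtau, -Gamma^p_ij Y'^i Y'^j, -Gamma^q_ij Y'^i Y'^j) with the Gammas evaluated at the stage position; h = 0.250000; intermediate values shown to 6 dp
step 0: p = -1.0000, q = -1.0000, dp/dtau = 1.3750, dq/dtau = 2.0000
step 1:
  k1: at (p, q) = (-1.000000, -1.000000), (dp/dtau, dq/dtau) = (1.375000, 2.000000); Gamma_ppp = 0.000000, Gamma_ppq = 0.000000, Gamma_pqq = 0.000000, Gamma_qpp = 0.000000, Gamma_qpq = 0.000000, Gamma_qqq = 0.000000; k1 = (1.375000, 2.000000, 0.000000, 0.000000)
  k2: at (p, q) = (-0.828125, -0.750000), (dp/dtau, dq/dtau) = (1.375000, 2.000000); Gamma_ppp = 0.000000, Gamma_ppq = 0.000000, Gamma_pqq = 0.000000, Gamma_qpp = 0.000000, Gamma_qpq = 0.000000, Gamma_qqq = 0.000000; k2 = (1.375000, 2.000000, 0.000000, 0.000000)
  k3: at (p, q) = (-0.828125, -0.750000), (dp/dtau, dq/dtau) = (1.375000, 2.000000); Gamma_ppp = 0.000000, Gamma_ppq = 0.000000, Gamma_pqq = 0.000000, Gamma_qpp = 0.000000, Gamma_qpq = 0.000000, Gamma_qqq = 0.000000; k3 = (1.375000, 2.000000, 0.000000, 0.000000)
  k4: at (p, q) = (-0.656250, -0.500000), (dp/dtau, dq/dtau) = (1.375000, 2.000000); Gamma_ppp = 0.000000, Gamma_ppq = 0.000000, Gamma_pqq = 0.000000, Gamma_qpp = 0.000000, Gamma_qpq = 0.000000, Gamma_qqq = 0.000000; k4 = (1.375000, 2.000000, 0.000000, 0.000000)
  Y <- Y + (h/6)(k1 + 2k2 + 2k3 + k4): p = -0.6562, q = -0.5000, dp/dtau = 1.3750, dq/dtau = 2.0000
step 2:
  k1: at (p, q) = (-0.656250, -0.500000), (dp/dtau, dq/dtau) = (1.375000, 2.000000); Gamma_ppp = 0.000000, Gamma_ppq = 0.000000, Gamma_pqq = 0.000000, Gamma_qpp = 0.000000, Gamma_qpq = 0.000000, Gamma_qqq = 0.000000; k1 = (1.375000, 2.000000, 0.000000, 0.000000)
  k2: at (p, q) = (-0.484375, -0.250000), (dp/dtau, dq/dtau) = (1.375000, 2.000000); Gamma_ppp = 0.000000, Gamma_ppq = 0.000000, Gamma_pqq = 0.000000, Gamma_qpp = 0.000000, Gamma_qpq = 0.000000, Gamma_qqq = 0.000000; k2 = (1.375000, 2.000000, 0.000000, 0.000000)
  k3: at (p, q) = (-0.484375, -0.250000), (dp/dtau, dq/dtau) = (1.375000, 2.000000); Gamma_ppp = 0.000000, Gamma_ppq = 0.000000, Gamma_pqq = 0.000000, Gamma_qpp = 0.000000, Gamma_qpq = 0.000000, Gamma_qqq = 0.000000; k3 = (1.375000, 2.000000, 0.000000, 0.000000)
  k4: at (p, q) = (-0.312500, 0.000000), (dp/dtau, dq/dtau) = (1.375000, 2.000000); Gamma_ppp = 0.000000, Gamma_ppq = 0.000000, Gamma_pqq = 0.000000, Gamma_qpp = 0.000000, Gamma_qpq = 0.000000, Gamma_qqq = 0.000000; k4 = (1.375000, 2.000000, 0.000000, 0.000000)
  Y <- Y + (h/6)(k1 + 2k2 + 2k3 + k4): p = -0.3125, q = 0.0000, dp/dtau = 1.3750, dq/dtau = 2.0000
step 3:
  k1: at (p, q) = (-0.312500, 0.000000), (dp/dtau, dq/dtau) = (1.375000, 2.000000); Gamma_ppp = 0.000000, Gamma_ppq = 0.000000, Gamma_pqq = 0.000000, Gamma_qpp = 0.000000, Gamma_qpq = 0.000000, Gamma_qqq = 0.000000; k1 = (1.375000, 2.000000, 0.000000, 0.000000)
  k2: at (p, q) = (-0.140625, 0.250000), (dp/dtau, dq/dtau) = (1.375000, 2.000000); Gamma_ppp = 0.000000, Gamma_ppq = 0.000000, Gamma_pqq = 0.000000, Gamma_qpp = 0.000000, Gamma_qpq = 0.000000, Gamma_qqq = 0.000000; k2 = (1.375000, 2.000000, 0.000000, 0.000000)
  k3: at (p, q) = (-0.140625, 0.250000), (dp/dtau, dq/dtau) = (1.375000, 2.000000); Gamma_ppp = 0.000000, Gamma_ppq = 0.000000, Gamma_pqq = 0.000000, Gamma_qpp = 0.000000, Gamma_qpq = 0.000000, Gamma_qqq = 0.000000; k3 = (1.375000, 2.000000, 0.000000, 0.000000)
  k4: at (p, q) = (0.031250, 0.500000), (dp/dtau, dq/dtau) = (1.375000, 2.000000); Gamma_ppp = 0.000000, Gamma_ppq = 0.000000, Gamma_pqq = 0.000000, Gamma_qpp = 0.000000, Gamma_qpq = 0.000000, Gamma_qqq = 0.000000; k4 = (1.375000, 2.000000, 0.000000, 0.000000)
  Y <- Y + (h/6)(k1 + 2k2 + 2k3 + k4): p = 0.0312, q = 0.5000, dp/dtau = 1.3750, dq/dtau = 2.0000

Answer: p = 0.0312, q = 0.5000, dp/dtau = 1.3750, dq/dtau = 2.0000


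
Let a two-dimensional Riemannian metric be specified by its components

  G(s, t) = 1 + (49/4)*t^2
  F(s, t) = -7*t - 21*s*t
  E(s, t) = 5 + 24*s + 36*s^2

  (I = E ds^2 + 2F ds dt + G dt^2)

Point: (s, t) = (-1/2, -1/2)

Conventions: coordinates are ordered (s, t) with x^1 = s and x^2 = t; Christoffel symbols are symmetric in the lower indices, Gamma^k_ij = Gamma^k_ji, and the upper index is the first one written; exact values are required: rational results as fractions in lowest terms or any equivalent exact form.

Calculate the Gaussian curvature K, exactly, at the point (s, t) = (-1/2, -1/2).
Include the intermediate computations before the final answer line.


E = 2, F = -7/4, G = 65/16, EG - F^2 = 81/16 at the point
E_s = -12, E_t = 0, F_s = 21/2, F_t = 7/2, G_s = 0, G_t = -49/4
E_tt = 0, F_st = -21, G_ss = 0
Apply the Brioschi formula K = (det M1 - det M2)/(EG - F^2)^2 over the derivative matrices of E, F, G.
M1 = [[-E_tt/2 + F_st - G_ss/2, E_s/2, F_s - E_t/2], [F_t - G_s/2, E, F], [G_t/2, F, G]] = [[-21, -6, 21/2], [7/2, 2, -7/4], [-49/8, -7/4, 65/16]]; det M1 = -21
M2 = [[0, E_t/2, G_s/2], [E_t/2, E, F], [G_s/2, F, G]] = [[0, 0, 0], [0, 2, -7/4], [0, -7/4, 65/16]]; det M2 = 0
det M1 - det M2 = -21; K = -21 / (81/16)^2 = -1792/2187

Answer: K = -1792/2187


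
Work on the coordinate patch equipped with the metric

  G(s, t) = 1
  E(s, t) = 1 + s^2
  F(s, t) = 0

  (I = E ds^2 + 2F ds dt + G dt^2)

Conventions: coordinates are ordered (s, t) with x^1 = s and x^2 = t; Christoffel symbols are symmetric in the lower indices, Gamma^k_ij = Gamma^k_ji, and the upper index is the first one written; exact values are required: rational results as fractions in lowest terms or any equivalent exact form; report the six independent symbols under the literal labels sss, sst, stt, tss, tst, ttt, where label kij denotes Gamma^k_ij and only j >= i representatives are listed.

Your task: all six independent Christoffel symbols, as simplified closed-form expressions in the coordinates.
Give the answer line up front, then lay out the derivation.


Answer: Gamma_sss = s/(s^2 + 1), Gamma_sst = 0, Gamma_stt = 0, Gamma_tss = 0, Gamma_tst = 0, Gamma_ttt = 0

E = 1 + s^2; F = 0; G = 1
Gamma^k_ij = (1/2) g^{kl} (d_i g_jl + d_j g_il - d_l g_ij), with g^inv = (1/(EG-F^2)) [[G, -F], [-F, E]]
first partials: E_s = 2*s, E_t = 0, F_s = 0, F_t = 0, G_s = 0, G_t = 0
D = EG - F^2 = 1 + s^2
expanded: Gamma^s_ss = (G E_s - 2F F_s + F E_t)/(2D), Gamma^s_st = (G E_t - F G_s)/(2D), Gamma^s_tt = (2G F_t - G G_s - F G_t)/(2D), Gamma^t_ss = (2E F_s - E E_t - F E_s)/(2D), Gamma^t_st = (E G_s - F E_t)/(2D), Gamma^t_tt = (E G_t - 2F F_t + F G_s)/(2D); substitute and cancel common factors


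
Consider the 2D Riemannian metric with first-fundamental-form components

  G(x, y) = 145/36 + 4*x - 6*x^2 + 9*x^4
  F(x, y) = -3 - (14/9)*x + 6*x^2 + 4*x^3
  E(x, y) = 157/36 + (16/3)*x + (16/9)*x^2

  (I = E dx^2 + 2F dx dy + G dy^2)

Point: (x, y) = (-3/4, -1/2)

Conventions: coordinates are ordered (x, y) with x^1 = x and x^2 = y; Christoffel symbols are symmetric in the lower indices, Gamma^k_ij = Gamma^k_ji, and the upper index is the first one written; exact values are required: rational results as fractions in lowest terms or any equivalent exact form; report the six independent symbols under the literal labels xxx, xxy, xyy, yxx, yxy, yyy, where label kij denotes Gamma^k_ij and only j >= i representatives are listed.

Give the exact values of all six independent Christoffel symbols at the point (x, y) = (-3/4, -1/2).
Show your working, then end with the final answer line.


E = 49/36, F = -7/48, G = 1153/2304 at the point
E_x = 8/3, E_y = 0, F_x = -137/36, F_y = 0, G_x = -35/16, G_y = 0
EG - F^2 = 54733/82944;  g^inv = (82944/54733) * [[1153/2304, 7/48], [7/48, 49/36]]
first-kind symbols [ij,l] = (1/2)(d_i g_jl + d_j g_il - d_l g_ij): [xx,x] = E_x/2 = 4/3, [xx,y] = F_x - E_y/2 = -137/36, [xy,x] = E_y/2 = 0, [xy,y] = G_x/2 = -35/32, [yy,x] = F_y - G_x/2 = 35/32, [yy,y] = G_y/2 = 0
Gamma^x_ij = (G*[ij,x] - F*[ij,y])/(EG - F^2), Gamma^y_ij = (E*[ij,y] - F*[ij,x])/(EG - F^2)

Answer: Gamma_xxx = 9312/54733, Gamma_xxy = -270/1117, Gamma_xyy = 51885/62552, Gamma_yxx = -59072/7819, Gamma_yxy = -2520/1117, Gamma_yyy = 270/1117


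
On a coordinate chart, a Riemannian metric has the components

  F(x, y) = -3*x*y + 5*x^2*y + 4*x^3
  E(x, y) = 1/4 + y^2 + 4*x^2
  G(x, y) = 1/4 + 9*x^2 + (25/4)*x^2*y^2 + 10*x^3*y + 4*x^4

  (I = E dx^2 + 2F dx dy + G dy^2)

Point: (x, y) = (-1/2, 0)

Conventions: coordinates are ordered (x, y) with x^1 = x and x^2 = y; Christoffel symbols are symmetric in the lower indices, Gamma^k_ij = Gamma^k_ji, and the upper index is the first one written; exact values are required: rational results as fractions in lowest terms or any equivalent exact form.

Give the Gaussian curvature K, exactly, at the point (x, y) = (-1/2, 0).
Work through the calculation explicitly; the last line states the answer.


E = 5/4, F = -1/2, G = 11/4, EG - F^2 = 51/16 at the point
E_x = -4, E_y = 0, F_x = 3, F_y = 11/4, G_x = -11, G_y = -5/4
E_yy = 2, F_xy = -8, G_xx = 30
Brioschi: K = (det M1 - det M2) / (EG - F^2)^2 with the standard first/second-derivative matrices M1, M2.
M1 = [[-E_yy/2 + F_xy - G_xx/2, E_x/2, F_x - E_y/2], [F_y - G_x/2, E, F], [G_y/2, F, G]] = [[-24, -2, 3], [33/4, 5/4, -1/2], [-5/8, -1/2, 11/4]]; det M1 = -1337/32
M2 = [[0, E_y/2, G_x/2], [E_y/2, E, F], [G_x/2, F, G]] = [[0, 0, -11/2], [0, 5/4, -1/2], [-11/2, -1/2, 11/4]]; det M2 = -605/16
det M1 - det M2 = -127/32; K = -127/32 / (51/16)^2 = -1016/2601

Answer: K = -1016/2601


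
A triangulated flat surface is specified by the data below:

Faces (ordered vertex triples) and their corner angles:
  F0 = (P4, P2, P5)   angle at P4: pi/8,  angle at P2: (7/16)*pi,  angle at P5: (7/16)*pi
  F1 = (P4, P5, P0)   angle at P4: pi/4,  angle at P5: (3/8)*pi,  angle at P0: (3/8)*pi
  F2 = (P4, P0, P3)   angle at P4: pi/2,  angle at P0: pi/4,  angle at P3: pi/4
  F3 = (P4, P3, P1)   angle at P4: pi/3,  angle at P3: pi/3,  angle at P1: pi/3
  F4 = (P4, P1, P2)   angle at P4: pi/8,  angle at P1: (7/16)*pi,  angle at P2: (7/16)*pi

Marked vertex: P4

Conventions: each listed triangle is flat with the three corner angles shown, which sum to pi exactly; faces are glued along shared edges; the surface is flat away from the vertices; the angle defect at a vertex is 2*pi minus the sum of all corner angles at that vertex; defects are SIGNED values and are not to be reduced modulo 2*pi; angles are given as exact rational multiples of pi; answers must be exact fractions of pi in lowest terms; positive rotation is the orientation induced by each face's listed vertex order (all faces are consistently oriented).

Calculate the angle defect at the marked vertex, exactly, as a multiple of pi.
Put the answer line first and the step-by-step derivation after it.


Answer: defect(P4) = (2/3)*pi

Sum of corner angles at P4: (4/3)*pi
defect = 2*pi - (4/3)*pi


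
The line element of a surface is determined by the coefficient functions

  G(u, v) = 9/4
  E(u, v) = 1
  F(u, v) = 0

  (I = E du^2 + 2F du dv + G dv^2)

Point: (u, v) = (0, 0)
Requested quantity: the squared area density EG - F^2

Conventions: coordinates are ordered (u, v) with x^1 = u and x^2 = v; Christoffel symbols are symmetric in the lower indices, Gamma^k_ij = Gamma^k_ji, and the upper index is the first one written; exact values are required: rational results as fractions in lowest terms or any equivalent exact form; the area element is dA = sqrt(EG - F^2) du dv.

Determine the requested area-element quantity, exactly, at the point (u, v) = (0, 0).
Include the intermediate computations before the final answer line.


E = 1, F = 0, G = 9/4; EG - F^2 = 9/4

Answer: EG - F^2 = 9/4


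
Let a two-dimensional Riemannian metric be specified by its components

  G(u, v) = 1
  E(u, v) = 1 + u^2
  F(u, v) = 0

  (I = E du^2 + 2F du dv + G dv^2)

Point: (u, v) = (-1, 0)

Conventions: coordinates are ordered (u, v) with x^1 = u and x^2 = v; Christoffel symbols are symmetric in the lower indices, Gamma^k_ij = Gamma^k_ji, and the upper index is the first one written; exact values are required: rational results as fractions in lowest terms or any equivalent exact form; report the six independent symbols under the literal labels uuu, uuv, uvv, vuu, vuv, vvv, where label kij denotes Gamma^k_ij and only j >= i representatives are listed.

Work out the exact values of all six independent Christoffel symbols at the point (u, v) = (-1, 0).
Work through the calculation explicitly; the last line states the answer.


E = 2, F = 0, G = 1 at the point
E_u = -2, E_v = 0, F_u = 0, F_v = 0, G_u = 0, G_v = 0
EG - F^2 = 2;  g^inv = (1/2) * [[1, 0], [0, 2]]
first-kind symbols [ij,l] = (1/2)(d_i g_jl + d_j g_il - d_l g_ij): [uu,u] = E_u/2 = -1, [uu,v] = F_u - E_v/2 = 0, [uv,u] = E_v/2 = 0, [uv,v] = G_u/2 = 0, [vv,u] = F_v - G_u/2 = 0, [vv,v] = G_v/2 = 0
Gamma^u_ij = (G*[ij,u] - F*[ij,v])/(EG - F^2), Gamma^v_ij = (E*[ij,v] - F*[ij,u])/(EG - F^2)

Answer: Gamma_uuu = -1/2, Gamma_uuv = 0, Gamma_uvv = 0, Gamma_vuu = 0, Gamma_vuv = 0, Gamma_vvv = 0


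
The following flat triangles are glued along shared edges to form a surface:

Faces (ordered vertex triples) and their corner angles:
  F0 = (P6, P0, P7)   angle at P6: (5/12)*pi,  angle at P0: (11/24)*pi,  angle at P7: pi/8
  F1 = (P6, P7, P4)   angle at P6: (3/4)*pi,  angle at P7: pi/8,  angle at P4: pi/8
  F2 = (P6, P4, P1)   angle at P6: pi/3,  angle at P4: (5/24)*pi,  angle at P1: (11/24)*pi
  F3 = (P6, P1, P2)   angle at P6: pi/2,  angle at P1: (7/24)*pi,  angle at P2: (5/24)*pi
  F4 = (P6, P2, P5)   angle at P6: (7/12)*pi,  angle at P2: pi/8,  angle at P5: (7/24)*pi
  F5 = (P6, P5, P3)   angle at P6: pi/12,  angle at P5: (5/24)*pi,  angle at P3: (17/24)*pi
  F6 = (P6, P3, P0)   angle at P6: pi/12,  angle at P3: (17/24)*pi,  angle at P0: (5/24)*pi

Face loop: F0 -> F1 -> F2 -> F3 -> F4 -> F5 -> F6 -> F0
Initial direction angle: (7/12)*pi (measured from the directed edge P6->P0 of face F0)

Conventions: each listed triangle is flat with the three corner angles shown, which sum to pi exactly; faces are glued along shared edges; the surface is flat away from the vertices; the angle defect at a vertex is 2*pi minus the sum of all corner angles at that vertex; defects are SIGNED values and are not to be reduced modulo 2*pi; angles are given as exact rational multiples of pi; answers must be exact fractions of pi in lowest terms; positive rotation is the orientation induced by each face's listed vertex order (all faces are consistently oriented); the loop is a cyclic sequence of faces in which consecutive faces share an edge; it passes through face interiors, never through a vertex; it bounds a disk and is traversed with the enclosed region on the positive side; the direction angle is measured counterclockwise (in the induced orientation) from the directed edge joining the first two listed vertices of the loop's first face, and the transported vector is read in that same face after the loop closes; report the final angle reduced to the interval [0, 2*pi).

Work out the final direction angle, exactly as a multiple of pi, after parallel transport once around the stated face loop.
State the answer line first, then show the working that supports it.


Answer: final direction angle = (11/6)*pi

enclosed vertex P6: corner angles sum to (11/4)*pi, defect = 2*pi - (11/4)*pi = (-3/4)*pi
adding the enclosed defects to the starting angle (mod 2*pi, induced orientation) gives the holonomy
final angle = (7/12)*pi - (3/4)*pi = (11/6)*pi (mod 2*pi)


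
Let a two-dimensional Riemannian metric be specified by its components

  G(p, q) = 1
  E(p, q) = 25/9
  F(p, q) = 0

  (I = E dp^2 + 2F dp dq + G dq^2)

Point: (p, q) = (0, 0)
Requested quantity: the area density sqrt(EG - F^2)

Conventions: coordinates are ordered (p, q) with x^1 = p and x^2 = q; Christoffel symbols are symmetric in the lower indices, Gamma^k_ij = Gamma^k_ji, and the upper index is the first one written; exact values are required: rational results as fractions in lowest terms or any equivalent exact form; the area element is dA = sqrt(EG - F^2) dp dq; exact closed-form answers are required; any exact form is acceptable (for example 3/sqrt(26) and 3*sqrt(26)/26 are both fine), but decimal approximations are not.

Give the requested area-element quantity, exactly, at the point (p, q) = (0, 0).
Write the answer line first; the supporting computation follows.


Answer: sqrt(EG - F^2) = 5/3

E = 25/9, F = 0, G = 1; EG - F^2 = 25/9


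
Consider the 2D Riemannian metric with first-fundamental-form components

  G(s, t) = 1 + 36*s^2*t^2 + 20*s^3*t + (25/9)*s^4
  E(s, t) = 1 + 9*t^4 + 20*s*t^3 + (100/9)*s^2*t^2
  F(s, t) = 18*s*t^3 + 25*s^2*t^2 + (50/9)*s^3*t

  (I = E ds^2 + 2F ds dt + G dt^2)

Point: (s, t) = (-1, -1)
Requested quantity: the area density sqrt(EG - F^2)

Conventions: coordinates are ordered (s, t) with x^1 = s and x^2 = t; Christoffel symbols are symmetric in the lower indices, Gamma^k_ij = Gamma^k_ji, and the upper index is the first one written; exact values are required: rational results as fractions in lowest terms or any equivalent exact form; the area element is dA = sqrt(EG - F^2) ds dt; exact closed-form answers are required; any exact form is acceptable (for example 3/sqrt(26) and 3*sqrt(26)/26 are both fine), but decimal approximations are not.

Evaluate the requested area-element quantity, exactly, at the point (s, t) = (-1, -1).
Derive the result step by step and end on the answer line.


E = 370/9, F = 437/9, G = 538/9; EG - F^2 = 899/9

Answer: sqrt(EG - F^2) = sqrt(899)/3


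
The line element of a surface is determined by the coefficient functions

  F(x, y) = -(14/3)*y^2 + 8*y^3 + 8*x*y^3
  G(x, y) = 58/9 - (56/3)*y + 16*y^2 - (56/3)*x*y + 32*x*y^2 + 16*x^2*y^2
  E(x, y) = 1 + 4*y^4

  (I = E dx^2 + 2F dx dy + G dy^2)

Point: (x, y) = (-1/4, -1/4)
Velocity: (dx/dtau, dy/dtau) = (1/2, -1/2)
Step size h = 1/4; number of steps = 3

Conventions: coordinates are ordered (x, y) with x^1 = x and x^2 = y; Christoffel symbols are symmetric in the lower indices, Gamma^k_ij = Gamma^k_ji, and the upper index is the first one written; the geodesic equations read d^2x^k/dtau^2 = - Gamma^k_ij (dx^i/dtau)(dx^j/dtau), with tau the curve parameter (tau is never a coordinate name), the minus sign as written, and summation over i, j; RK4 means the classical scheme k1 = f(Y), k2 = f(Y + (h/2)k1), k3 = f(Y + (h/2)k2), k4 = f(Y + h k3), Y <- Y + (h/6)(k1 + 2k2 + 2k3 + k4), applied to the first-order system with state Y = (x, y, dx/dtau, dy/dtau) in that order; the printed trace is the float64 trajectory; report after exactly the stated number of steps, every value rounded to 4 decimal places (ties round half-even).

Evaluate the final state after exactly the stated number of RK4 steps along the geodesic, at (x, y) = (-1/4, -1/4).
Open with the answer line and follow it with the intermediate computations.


Answer: x = 0.1190, y = -0.5384, dx/dtau = 0.4830, dy/dtau = -0.2910

f(Y) = (dx/dtau, dy/dtau, -Gamma^x_ij Y'^i Y'^j, -Gamma^y_ij Y'^i Y'^j) with the Gammas evaluated at the stage position; h = 0.250000; intermediate values shown to 6 dp
step 0: x = -0.2500, y = -0.2500, dx/dtau = 0.5000, dy/dtau = -0.5000
step 1:
  k1: at (x, y) = (-0.250000, -0.250000), (dx/dtau, dy/dtau) = (0.500000, -0.500000); Gamma_xxx = 0.000000, Gamma_xxy = -0.011879, Gamma_xyy = 0.035638, Gamma_yxx = 0.000000, Gamma_yxy = 0.293021, Gamma_yyy = -0.879063; k1 = (0.500000, -0.500000, -0.014849, 0.366276)
  k2: at (x, y) = (-0.187500, -0.312500), (dx/dtau, dy/dtau) = (0.498144, -0.454215); Gamma_xxx = 0.000000, Gamma_xxy = -0.019924, Gamma_xyy = 0.051802, Gamma_yxx = 0.000000, Gamma_yxy = 0.341628, Gamma_yyy = -0.888233; k2 = (0.498144, -0.454215, -0.019704, 0.337850)
  k3: at (x, y) = (-0.187732, -0.306777), (dx/dtau, dy/dtau) = (0.497537, -0.457769); Gamma_xxx = 0.000000, Gamma_xxy = -0.019049, Gamma_xyy = 0.050438, Gamma_yxx = 0.000000, Gamma_yxy = 0.337024, Gamma_yyy = -0.892356; k3 = (0.497537, -0.457769, -0.019247, 0.340514)
  k4: at (x, y) = (-0.125616, -0.364442), (dx/dtau, dy/dtau) = (0.495188, -0.414871); Gamma_xxx = 0.000000, Gamma_xxy = -0.027487, Gamma_xyy = 0.065947, Gamma_yxx = 0.000000, Gamma_yxy = 0.373337, Gamma_yyy = -0.895724; k4 = (0.495188, -0.414871, -0.022644, 0.307567)
  Y <- Y + (h/6)(k1 + 2k2 + 2k3 + k4): x = -0.1256, y = -0.3641, dx/dtau = 0.4952, dy/dtau = -0.4154
step 2:
  k1: at (x, y) = (-0.125560, -0.364118), (dx/dtau, dy/dtau) = (0.495192, -0.415393); Gamma_xxx = 0.000000, Gamma_xxy = -0.027429, Gamma_xyy = 0.065871, Gamma_yxx = 0.000000, Gamma_yxy = 0.373104, Gamma_yyy = -0.896018; k1 = (0.495192, -0.415393, -0.022650, 0.308103)
  k2: at (x, y) = (-0.063661, -0.416042), (dx/dtau, dy/dtau) = (0.492361, -0.376880); Gamma_xxx = 0.000000, Gamma_xxy = -0.035422, Gamma_xyy = 0.079720, Gamma_yxx = 0.000000, Gamma_yxy = 0.398191, Gamma_yyy = -0.896163; k2 = (0.492361, -0.376880, -0.024469, 0.275067)
  k3: at (x, y) = (-0.064015, -0.411228), (dx/dtau, dy/dtau) = (0.492133, -0.381009); Gamma_xxx = 0.000000, Gamma_xxy = -0.034525, Gamma_xyy = 0.078581, Gamma_yxx = 0.000000, Gamma_yxy = 0.395347, Gamma_yyy = -0.899837; k3 = (0.492133, -0.381009, -0.024355, 0.278889)
  k4: at (x, y) = (-0.002527, -0.459371), (dx/dtau, dy/dtau) = (0.489103, -0.345671); Gamma_xxx = 0.000000, Gamma_xxy = -0.041839, Gamma_xyy = 0.090849, Gamma_yxx = 0.000000, Gamma_yxy = 0.413014, Gamma_yyy = -0.896815; k4 = (0.489103, -0.345671, -0.025003, 0.246814)
  Y <- Y + (h/6)(k1 + 2k2 + 2k3 + k4): x = -0.0025, y = -0.4590, dx/dtau = 0.4891, dy/dtau = -0.3461
step 3:
  k1: at (x, y) = (-0.002507, -0.458987), (dx/dtau, dy/dtau) = (0.489138, -0.346108); Gamma_xxx = 0.000000, Gamma_xxy = -0.041764, Gamma_xyy = 0.090763, Gamma_yxx = 0.000000, Gamma_yxy = 0.412812, Gamma_yyy = -0.897143; k1 = (0.489138, -0.346108, -0.025013, 0.247243)
  k2: at (x, y) = (0.058635, -0.502250), (dx/dtau, dy/dtau) = (0.486011, -0.315203); Gamma_xxx = 0.000000, Gamma_xxy = -0.047929, Gamma_xyy = 0.101023, Gamma_yxx = 0.000000, Gamma_yxy = 0.423714, Gamma_yyy = -0.893098; k2 = (0.486011, -0.315203, -0.024722, 0.218551)
  k3: at (x, y) = (0.058244, -0.498387), (dx/dtau, dy/dtau) = (0.486048, -0.318789); Gamma_xxx = 0.000000, Gamma_xxy = -0.047189, Gamma_xyy = 0.100198, Gamma_yxx = 0.000000, Gamma_yxy = 0.422039, Gamma_yyy = -0.896131; k3 = (0.486048, -0.318789, -0.024806, 0.221858)
  k4: at (x, y) = (0.119005, -0.538684), (dx/dtau, dy/dtau) = (0.482936, -0.290644); Gamma_xxx = 0.000000, Gamma_xxy = -0.052439, Gamma_xyy = 0.108932, Gamma_yxx = 0.000000, Gamma_yxy = 0.428696, Gamma_yyy = -0.890528; k4 = (0.482936, -0.290644, -0.023923, 0.195572)
  Y <- Y + (h/6)(k1 + 2k2 + 2k3 + k4): x = 0.1190, y = -0.5384, dx/dtau = 0.4830, dy/dtau = -0.2910


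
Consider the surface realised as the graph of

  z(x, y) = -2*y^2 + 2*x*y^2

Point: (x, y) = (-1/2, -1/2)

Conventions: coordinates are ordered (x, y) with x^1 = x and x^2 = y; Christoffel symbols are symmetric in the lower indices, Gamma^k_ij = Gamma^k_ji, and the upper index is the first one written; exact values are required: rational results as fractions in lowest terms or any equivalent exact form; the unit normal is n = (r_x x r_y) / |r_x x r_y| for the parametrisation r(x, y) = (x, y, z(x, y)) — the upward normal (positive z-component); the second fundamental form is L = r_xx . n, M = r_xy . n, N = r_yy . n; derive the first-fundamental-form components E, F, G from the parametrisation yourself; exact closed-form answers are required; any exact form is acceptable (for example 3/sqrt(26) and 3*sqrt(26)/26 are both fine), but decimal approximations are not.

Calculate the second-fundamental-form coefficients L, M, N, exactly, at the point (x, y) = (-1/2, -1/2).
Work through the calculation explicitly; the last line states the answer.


z_x = 1/2, z_y = 3, z_xx = 0, z_xy = -2, z_yy = -6
E = 5/4, F = 3/2, G = 10; answer radicand W^2 = 41/4
unnormalised second-form numerators: l = 0, m = -2, n = -6; L = l/sqrt(41/4), and similarly M = m/sqrt(W^2), N = n/sqrt(W^2)

Answer: L = 0, M = -4*sqrt(41)/41, N = -12*sqrt(41)/41


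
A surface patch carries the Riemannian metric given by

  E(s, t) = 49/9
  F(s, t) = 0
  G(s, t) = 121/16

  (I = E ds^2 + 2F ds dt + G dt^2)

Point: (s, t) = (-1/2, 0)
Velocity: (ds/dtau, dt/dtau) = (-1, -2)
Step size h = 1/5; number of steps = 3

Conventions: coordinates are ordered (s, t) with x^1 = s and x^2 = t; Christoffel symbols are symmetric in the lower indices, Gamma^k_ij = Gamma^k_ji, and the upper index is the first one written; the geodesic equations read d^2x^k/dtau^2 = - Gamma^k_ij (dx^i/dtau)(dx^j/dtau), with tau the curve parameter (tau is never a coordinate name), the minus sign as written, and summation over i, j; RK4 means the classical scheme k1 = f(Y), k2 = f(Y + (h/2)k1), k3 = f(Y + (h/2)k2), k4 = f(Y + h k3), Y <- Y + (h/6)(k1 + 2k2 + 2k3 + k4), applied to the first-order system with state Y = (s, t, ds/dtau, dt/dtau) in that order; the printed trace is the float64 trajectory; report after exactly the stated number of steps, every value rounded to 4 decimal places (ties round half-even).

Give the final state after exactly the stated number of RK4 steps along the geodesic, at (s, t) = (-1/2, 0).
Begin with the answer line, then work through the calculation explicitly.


Answer: s = -1.1000, t = -1.2000, ds/dtau = -1.0000, dt/dtau = -2.0000

f(Y) = (ds/dtau, dt/dtau, -Gamma^s_ij Y'^i Y'^j, -Gamma^t_ij Y'^i Y'^j) with the Gammas evaluated at the stage position; h = 0.200000; intermediate values shown to 6 dp
step 0: s = -0.5000, t = 0.0000, ds/dtau = -1.0000, dt/dtau = -2.0000
step 1:
  k1: at (s, t) = (-0.500000, 0.000000), (ds/dtau, dt/dtau) = (-1.000000, -2.000000); Gamma_sss = 0.000000, Gamma_sst = 0.000000, Gamma_stt = 0.000000, Gamma_tss = 0.000000, Gamma_tst = 0.000000, Gamma_ttt = 0.000000; k1 = (-1.000000, -2.000000, 0.000000, 0.000000)
  k2: at (s, t) = (-0.600000, -0.200000), (ds/dtau, dt/dtau) = (-1.000000, -2.000000); Gamma_sss = 0.000000, Gamma_sst = 0.000000, Gamma_stt = 0.000000, Gamma_tss = 0.000000, Gamma_tst = 0.000000, Gamma_ttt = 0.000000; k2 = (-1.000000, -2.000000, 0.000000, 0.000000)
  k3: at (s, t) = (-0.600000, -0.200000), (ds/dtau, dt/dtau) = (-1.000000, -2.000000); Gamma_sss = 0.000000, Gamma_sst = 0.000000, Gamma_stt = 0.000000, Gamma_tss = 0.000000, Gamma_tst = 0.000000, Gamma_ttt = 0.000000; k3 = (-1.000000, -2.000000, 0.000000, 0.000000)
  k4: at (s, t) = (-0.700000, -0.400000), (ds/dtau, dt/dtau) = (-1.000000, -2.000000); Gamma_sss = 0.000000, Gamma_sst = 0.000000, Gamma_stt = 0.000000, Gamma_tss = 0.000000, Gamma_tst = 0.000000, Gamma_ttt = 0.000000; k4 = (-1.000000, -2.000000, 0.000000, 0.000000)
  Y <- Y + (h/6)(k1 + 2k2 + 2k3 + k4): s = -0.7000, t = -0.4000, ds/dtau = -1.0000, dt/dtau = -2.0000
step 2:
  k1: at (s, t) = (-0.700000, -0.400000), (ds/dtau, dt/dtau) = (-1.000000, -2.000000); Gamma_sss = 0.000000, Gamma_sst = 0.000000, Gamma_stt = 0.000000, Gamma_tss = 0.000000, Gamma_tst = 0.000000, Gamma_ttt = 0.000000; k1 = (-1.000000, -2.000000, 0.000000, 0.000000)
  k2: at (s, t) = (-0.800000, -0.600000), (ds/dtau, dt/dtau) = (-1.000000, -2.000000); Gamma_sss = 0.000000, Gamma_sst = 0.000000, Gamma_stt = 0.000000, Gamma_tss = 0.000000, Gamma_tst = 0.000000, Gamma_ttt = 0.000000; k2 = (-1.000000, -2.000000, 0.000000, 0.000000)
  k3: at (s, t) = (-0.800000, -0.600000), (ds/dtau, dt/dtau) = (-1.000000, -2.000000); Gamma_sss = 0.000000, Gamma_sst = 0.000000, Gamma_stt = 0.000000, Gamma_tss = 0.000000, Gamma_tst = 0.000000, Gamma_ttt = 0.000000; k3 = (-1.000000, -2.000000, 0.000000, 0.000000)
  k4: at (s, t) = (-0.900000, -0.800000), (ds/dtau, dt/dtau) = (-1.000000, -2.000000); Gamma_sss = 0.000000, Gamma_sst = 0.000000, Gamma_stt = 0.000000, Gamma_tss = 0.000000, Gamma_tst = 0.000000, Gamma_ttt = 0.000000; k4 = (-1.000000, -2.000000, 0.000000, 0.000000)
  Y <- Y + (h/6)(k1 + 2k2 + 2k3 + k4): s = -0.9000, t = -0.8000, ds/dtau = -1.0000, dt/dtau = -2.0000
step 3:
  k1: at (s, t) = (-0.900000, -0.800000), (ds/dtau, dt/dtau) = (-1.000000, -2.000000); Gamma_sss = 0.000000, Gamma_sst = 0.000000, Gamma_stt = 0.000000, Gamma_tss = 0.000000, Gamma_tst = 0.000000, Gamma_ttt = 0.000000; k1 = (-1.000000, -2.000000, 0.000000, 0.000000)
  k2: at (s, t) = (-1.000000, -1.000000), (ds/dtau, dt/dtau) = (-1.000000, -2.000000); Gamma_sss = 0.000000, Gamma_sst = 0.000000, Gamma_stt = 0.000000, Gamma_tss = 0.000000, Gamma_tst = 0.000000, Gamma_ttt = 0.000000; k2 = (-1.000000, -2.000000, 0.000000, 0.000000)
  k3: at (s, t) = (-1.000000, -1.000000), (ds/dtau, dt/dtau) = (-1.000000, -2.000000); Gamma_sss = 0.000000, Gamma_sst = 0.000000, Gamma_stt = 0.000000, Gamma_tss = 0.000000, Gamma_tst = 0.000000, Gamma_ttt = 0.000000; k3 = (-1.000000, -2.000000, 0.000000, 0.000000)
  k4: at (s, t) = (-1.100000, -1.200000), (ds/dtau, dt/dtau) = (-1.000000, -2.000000); Gamma_sss = 0.000000, Gamma_sst = 0.000000, Gamma_stt = 0.000000, Gamma_tss = 0.000000, Gamma_tst = 0.000000, Gamma_ttt = 0.000000; k4 = (-1.000000, -2.000000, 0.000000, 0.000000)
  Y <- Y + (h/6)(k1 + 2k2 + 2k3 + k4): s = -1.1000, t = -1.2000, ds/dtau = -1.0000, dt/dtau = -2.0000
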